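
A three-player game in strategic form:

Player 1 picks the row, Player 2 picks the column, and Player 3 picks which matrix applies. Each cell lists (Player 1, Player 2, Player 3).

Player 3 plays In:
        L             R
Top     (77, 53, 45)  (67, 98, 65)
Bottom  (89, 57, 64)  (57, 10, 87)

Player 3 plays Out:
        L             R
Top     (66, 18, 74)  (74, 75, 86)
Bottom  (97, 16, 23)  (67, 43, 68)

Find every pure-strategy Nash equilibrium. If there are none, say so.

(Top, L, In): Player 1 can switch to Bottom (77 → 89). Not NE.
(Top, L, Out): Player 1 can switch to Bottom (66 → 97). Not NE.
(Top, R, In): Player 3 can switch to Out (65 → 86). Not NE.
(Top, R, Out): Player 1 gets 74, best alternative 67; Player 2 gets 75, best alternative 18; Player 3 gets 86, best alternative 65. No profitable deviation — NE.
(Bottom, L, In): Player 1 gets 89, best alternative 77; Player 2 gets 57, best alternative 10; Player 3 gets 64, best alternative 23. No profitable deviation — NE.
(Bottom, L, Out): Player 2 can switch to R (16 → 43). Not NE.
(Bottom, R, In): Player 1 can switch to Top (57 → 67). Not NE.
(Bottom, R, Out): Player 1 can switch to Top (67 → 74). Not NE.

The pure Nash equilibria are (Top, R, Out), (Bottom, L, In).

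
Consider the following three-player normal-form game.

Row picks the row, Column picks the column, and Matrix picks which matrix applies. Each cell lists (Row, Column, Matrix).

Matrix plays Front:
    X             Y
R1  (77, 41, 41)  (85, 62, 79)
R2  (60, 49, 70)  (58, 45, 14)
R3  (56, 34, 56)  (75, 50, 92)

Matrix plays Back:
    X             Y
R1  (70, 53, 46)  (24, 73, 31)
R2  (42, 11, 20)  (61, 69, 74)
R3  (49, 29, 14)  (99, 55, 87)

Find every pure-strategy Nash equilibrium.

Pure NE: (R1, Y, Front)

Row against (X, Front): payoffs 77, 60, 56 → best response R1.
Row against (X, Back): payoffs 70, 42, 49 → best response R1.
Row against (Y, Front): payoffs 85, 58, 75 → best response R1.
Row against (Y, Back): payoffs 24, 61, 99 → best response R3.
Column against (R1, Front): payoffs 41, 62 → best response Y.
Column against (R1, Back): payoffs 53, 73 → best response Y.
Column against (R2, Front): payoffs 49, 45 → best response X.
Column against (R2, Back): payoffs 11, 69 → best response Y.
Column against (R3, Front): payoffs 34, 50 → best response Y.
Column against (R3, Back): payoffs 29, 55 → best response Y.
Matrix against (R1, X): payoffs 41, 46 → best response Back.
Matrix against (R1, Y): payoffs 79, 31 → best response Front.
Matrix against (R2, X): payoffs 70, 20 → best response Front.
Matrix against (R2, Y): payoffs 14, 74 → best response Back.
Matrix against (R3, X): payoffs 56, 14 → best response Front.
Matrix against (R3, Y): payoffs 92, 87 → best response Front.
Mutual best responses: (R1, Y, Front).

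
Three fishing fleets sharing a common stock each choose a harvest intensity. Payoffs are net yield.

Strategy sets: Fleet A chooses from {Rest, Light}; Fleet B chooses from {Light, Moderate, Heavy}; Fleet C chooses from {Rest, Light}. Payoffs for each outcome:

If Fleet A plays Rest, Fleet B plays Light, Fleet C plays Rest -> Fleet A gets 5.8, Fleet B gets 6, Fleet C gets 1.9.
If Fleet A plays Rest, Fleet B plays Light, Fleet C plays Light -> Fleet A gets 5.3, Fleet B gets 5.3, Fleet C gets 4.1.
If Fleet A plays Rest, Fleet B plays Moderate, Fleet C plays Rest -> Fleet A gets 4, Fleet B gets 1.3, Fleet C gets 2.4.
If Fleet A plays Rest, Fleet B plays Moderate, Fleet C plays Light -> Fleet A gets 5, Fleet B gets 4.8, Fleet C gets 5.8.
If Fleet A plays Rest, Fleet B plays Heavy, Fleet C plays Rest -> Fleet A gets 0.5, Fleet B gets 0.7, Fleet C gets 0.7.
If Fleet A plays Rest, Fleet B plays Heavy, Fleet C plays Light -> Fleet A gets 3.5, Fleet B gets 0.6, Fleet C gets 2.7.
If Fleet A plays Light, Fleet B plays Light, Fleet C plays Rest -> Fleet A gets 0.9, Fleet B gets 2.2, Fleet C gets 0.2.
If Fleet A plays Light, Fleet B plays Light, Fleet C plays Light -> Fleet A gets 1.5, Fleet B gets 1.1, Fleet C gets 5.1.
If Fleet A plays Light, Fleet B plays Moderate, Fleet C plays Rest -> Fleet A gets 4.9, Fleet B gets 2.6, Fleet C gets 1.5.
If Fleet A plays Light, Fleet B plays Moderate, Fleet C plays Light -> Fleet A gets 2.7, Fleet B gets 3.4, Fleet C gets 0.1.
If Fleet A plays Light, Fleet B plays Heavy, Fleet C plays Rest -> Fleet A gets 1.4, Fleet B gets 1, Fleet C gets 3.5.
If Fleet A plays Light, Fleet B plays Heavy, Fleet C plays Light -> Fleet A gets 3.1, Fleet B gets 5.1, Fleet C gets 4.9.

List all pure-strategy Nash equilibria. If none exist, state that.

For each player, find the best response to each opponent profile; mutual best responses are the pure NE.
Fleet A against (Light, Rest): payoffs 5.8, 0.9 → best response Rest.
Fleet A against (Light, Light): payoffs 5.3, 1.5 → best response Rest.
Fleet A against (Moderate, Rest): payoffs 4, 4.9 → best response Light.
Fleet A against (Moderate, Light): payoffs 5, 2.7 → best response Rest.
Fleet A against (Heavy, Rest): payoffs 0.5, 1.4 → best response Light.
Fleet A against (Heavy, Light): payoffs 3.5, 3.1 → best response Rest.
Fleet B against (Rest, Rest): payoffs 6, 1.3, 0.7 → best response Light.
Fleet B against (Rest, Light): payoffs 5.3, 4.8, 0.6 → best response Light.
Fleet B against (Light, Rest): payoffs 2.2, 2.6, 1 → best response Moderate.
Fleet B against (Light, Light): payoffs 1.1, 3.4, 5.1 → best response Heavy.
Fleet C against (Rest, Light): payoffs 1.9, 4.1 → best response Light.
Fleet C against (Rest, Moderate): payoffs 2.4, 5.8 → best response Light.
Fleet C against (Rest, Heavy): payoffs 0.7, 2.7 → best response Light.
Fleet C against (Light, Light): payoffs 0.2, 5.1 → best response Light.
Fleet C against (Light, Moderate): payoffs 1.5, 0.1 → best response Rest.
Fleet C against (Light, Heavy): payoffs 3.5, 4.9 → best response Light.
Mutual best responses: (Rest, Light, Light); (Light, Moderate, Rest).

The pure Nash equilibria are (Rest, Light, Light) and (Light, Moderate, Rest).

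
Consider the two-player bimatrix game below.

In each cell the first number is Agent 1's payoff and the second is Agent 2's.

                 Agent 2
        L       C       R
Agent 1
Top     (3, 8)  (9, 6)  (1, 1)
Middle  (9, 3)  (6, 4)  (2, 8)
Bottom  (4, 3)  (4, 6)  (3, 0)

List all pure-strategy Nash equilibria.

Agent 1 against L: payoffs 3, 9, 4 → best response Middle.
Agent 1 against C: payoffs 9, 6, 4 → best response Top.
Agent 1 against R: payoffs 1, 2, 3 → best response Bottom.
Agent 2 against Top: payoffs 8, 6, 1 → best response L.
Agent 2 against Middle: payoffs 3, 4, 8 → best response R.
Agent 2 against Bottom: payoffs 3, 6, 0 → best response C.
No profile is a mutual best response for all players.

No pure-strategy Nash equilibrium.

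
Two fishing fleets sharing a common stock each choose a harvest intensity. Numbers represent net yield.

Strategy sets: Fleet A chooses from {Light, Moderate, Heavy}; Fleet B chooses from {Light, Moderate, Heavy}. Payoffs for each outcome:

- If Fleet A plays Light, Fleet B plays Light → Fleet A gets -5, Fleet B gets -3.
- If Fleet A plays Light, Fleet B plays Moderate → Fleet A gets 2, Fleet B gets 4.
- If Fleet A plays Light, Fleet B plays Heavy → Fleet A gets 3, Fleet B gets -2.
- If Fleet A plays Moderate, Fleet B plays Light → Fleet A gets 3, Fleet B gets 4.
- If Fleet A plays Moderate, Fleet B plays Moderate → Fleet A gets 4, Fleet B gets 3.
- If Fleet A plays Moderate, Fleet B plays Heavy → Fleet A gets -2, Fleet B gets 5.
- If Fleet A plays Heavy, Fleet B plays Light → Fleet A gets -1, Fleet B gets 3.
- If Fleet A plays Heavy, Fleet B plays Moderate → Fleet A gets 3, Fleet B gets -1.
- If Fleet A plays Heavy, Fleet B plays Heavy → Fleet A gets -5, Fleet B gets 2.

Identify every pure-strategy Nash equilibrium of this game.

This game has no pure Nash equilibrium.

Fleet A against Light: payoffs -5, 3, -1 → best response Moderate.
Fleet A against Moderate: payoffs 2, 4, 3 → best response Moderate.
Fleet A against Heavy: payoffs 3, -2, -5 → best response Light.
Fleet B against Light: payoffs -3, 4, -2 → best response Moderate.
Fleet B against Moderate: payoffs 4, 3, 5 → best response Heavy.
Fleet B against Heavy: payoffs 3, -1, 2 → best response Light.
No profile is a mutual best response for all players.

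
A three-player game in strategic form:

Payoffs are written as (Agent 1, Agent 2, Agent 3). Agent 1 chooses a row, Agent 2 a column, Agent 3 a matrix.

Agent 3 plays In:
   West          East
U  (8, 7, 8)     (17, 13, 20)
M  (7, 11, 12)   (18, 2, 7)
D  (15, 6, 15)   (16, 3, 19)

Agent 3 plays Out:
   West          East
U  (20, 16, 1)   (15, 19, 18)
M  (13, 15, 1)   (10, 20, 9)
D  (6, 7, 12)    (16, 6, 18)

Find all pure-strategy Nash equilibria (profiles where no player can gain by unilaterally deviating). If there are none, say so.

Pure NE: (D, West, In)

Agent 1 against (West, In): payoffs 8, 7, 15 → best response D.
Agent 1 against (West, Out): payoffs 20, 13, 6 → best response U.
Agent 1 against (East, In): payoffs 17, 18, 16 → best response M.
Agent 1 against (East, Out): payoffs 15, 10, 16 → best response D.
Agent 2 against (U, In): payoffs 7, 13 → best response East.
Agent 2 against (U, Out): payoffs 16, 19 → best response East.
Agent 2 against (M, In): payoffs 11, 2 → best response West.
Agent 2 against (M, Out): payoffs 15, 20 → best response East.
Agent 2 against (D, In): payoffs 6, 3 → best response West.
Agent 2 against (D, Out): payoffs 7, 6 → best response West.
Agent 3 against (U, West): payoffs 8, 1 → best response In.
Agent 3 against (U, East): payoffs 20, 18 → best response In.
Agent 3 against (M, West): payoffs 12, 1 → best response In.
Agent 3 against (M, East): payoffs 7, 9 → best response Out.
Agent 3 against (D, West): payoffs 15, 12 → best response In.
Agent 3 against (D, East): payoffs 19, 18 → best response In.
Mutual best responses: (D, West, In).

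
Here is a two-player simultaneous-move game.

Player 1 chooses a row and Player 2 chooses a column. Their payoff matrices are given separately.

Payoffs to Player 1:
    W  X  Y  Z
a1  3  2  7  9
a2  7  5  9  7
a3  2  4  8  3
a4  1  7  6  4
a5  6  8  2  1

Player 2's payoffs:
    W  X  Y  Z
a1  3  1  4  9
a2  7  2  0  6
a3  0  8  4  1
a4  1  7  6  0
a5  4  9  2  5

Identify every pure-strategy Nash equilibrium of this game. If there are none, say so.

For each strategy profile, look for a profitable unilateral deviation.
(a1, W): Player 1 can switch to a2 (3 → 7). Not NE.
(a1, X): Player 1 can switch to a2 (2 → 5). Not NE.
(a1, Y): Player 1 can switch to a2 (7 → 9). Not NE.
(a1, Z): Player 1 gets 9, best alternative 7; Player 2 gets 9, best alternative 4. No profitable deviation — NE.
(a2, W): Player 1 gets 7, best alternative 6; Player 2 gets 7, best alternative 6. No profitable deviation — NE.
(a2, X): Player 1 can switch to a4 (5 → 7). Not NE.
(a2, Y): Player 2 can switch to W (0 → 7). Not NE.
(a2, Z): Player 1 can switch to a1 (7 → 9). Not NE.
(a3, W): Player 1 can switch to a1 (2 → 3). Not NE.
(a3, X): Player 1 can switch to a2 (4 → 5). Not NE.
(a3, Y): Player 1 can switch to a2 (8 → 9). Not NE.
(a3, Z): Player 1 can switch to a1 (3 → 9). Not NE.
(a4, W): Player 1 can switch to a1 (1 → 3). Not NE.
(a4, X): Player 1 can switch to a5 (7 → 8). Not NE.
(a5, X): Player 1 gets 8, best alternative 7; Player 2 gets 9, best alternative 5. No profitable deviation — NE.
(The remaining 5 profiles each have a profitable deviation by the same check.)

(a1, Z) and (a2, W) and (a5, X)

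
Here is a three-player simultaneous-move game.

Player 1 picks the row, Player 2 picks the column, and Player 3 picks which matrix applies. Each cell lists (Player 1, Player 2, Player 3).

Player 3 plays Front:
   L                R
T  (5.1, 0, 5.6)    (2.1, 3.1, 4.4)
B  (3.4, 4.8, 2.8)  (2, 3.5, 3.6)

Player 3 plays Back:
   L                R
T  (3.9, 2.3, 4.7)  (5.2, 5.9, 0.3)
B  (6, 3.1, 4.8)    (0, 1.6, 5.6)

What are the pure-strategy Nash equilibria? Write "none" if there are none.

Player 1 against (L, Front): payoffs 5.1, 3.4 → best response T.
Player 1 against (L, Back): payoffs 3.9, 6 → best response B.
Player 1 against (R, Front): payoffs 2.1, 2 → best response T.
Player 1 against (R, Back): payoffs 5.2, 0 → best response T.
Player 2 against (T, Front): payoffs 0, 3.1 → best response R.
Player 2 against (T, Back): payoffs 2.3, 5.9 → best response R.
Player 2 against (B, Front): payoffs 4.8, 3.5 → best response L.
Player 2 against (B, Back): payoffs 3.1, 1.6 → best response L.
Player 3 against (T, L): payoffs 5.6, 4.7 → best response Front.
Player 3 against (T, R): payoffs 4.4, 0.3 → best response Front.
Player 3 against (B, L): payoffs 2.8, 4.8 → best response Back.
Player 3 against (B, R): payoffs 3.6, 5.6 → best response Back.
Mutual best responses: (T, R, Front); (B, L, Back).

(T, R, Front), (B, L, Back)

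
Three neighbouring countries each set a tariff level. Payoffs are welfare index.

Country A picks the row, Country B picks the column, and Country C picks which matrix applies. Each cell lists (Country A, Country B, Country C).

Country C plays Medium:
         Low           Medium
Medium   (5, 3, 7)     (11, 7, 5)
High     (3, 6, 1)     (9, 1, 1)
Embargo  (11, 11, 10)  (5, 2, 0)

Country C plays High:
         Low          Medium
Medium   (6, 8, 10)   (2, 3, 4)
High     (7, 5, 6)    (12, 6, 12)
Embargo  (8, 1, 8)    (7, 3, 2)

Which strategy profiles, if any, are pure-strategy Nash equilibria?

(Medium, Medium, Medium); (High, Medium, High); (Embargo, Low, Medium)

(Medium, Low, Medium): Country A can switch to Embargo (5 → 11). Not NE.
(Medium, Low, High): Country A can switch to High (6 → 7). Not NE.
(Medium, Medium, Medium): Country A gets 11, best alternative 9; Country B gets 7, best alternative 3; Country C gets 5, best alternative 4. No profitable deviation — NE.
(Medium, Medium, High): Country A can switch to High (2 → 12). Not NE.
(High, Low, Medium): Country A can switch to Medium (3 → 5). Not NE.
(High, Low, High): Country A can switch to Embargo (7 → 8). Not NE.
(High, Medium, Medium): Country A can switch to Medium (9 → 11). Not NE.
(High, Medium, High): Country A gets 12, best alternative 7; Country B gets 6, best alternative 5; Country C gets 12, best alternative 1. No profitable deviation — NE.
(Embargo, Low, Medium): Country A gets 11, best alternative 5; Country B gets 11, best alternative 2; Country C gets 10, best alternative 8. No profitable deviation — NE.
(Embargo, Low, High): Country B can switch to Medium (1 → 3). Not NE.
(Embargo, Medium, Medium): Country A can switch to Medium (5 → 11). Not NE.
(Embargo, Medium, High): Country A can switch to High (7 → 12). Not NE.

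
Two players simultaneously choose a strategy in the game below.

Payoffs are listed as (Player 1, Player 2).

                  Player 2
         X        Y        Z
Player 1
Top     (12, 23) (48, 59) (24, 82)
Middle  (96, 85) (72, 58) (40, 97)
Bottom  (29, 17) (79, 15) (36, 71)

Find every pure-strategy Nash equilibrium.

Mark each player's best response to every combination of opponents' strategies; a profile where every player is best-responding is a pure Nash equilibrium.
Player 1 against X: payoffs 12, 96, 29 → best response Middle.
Player 1 against Y: payoffs 48, 72, 79 → best response Bottom.
Player 1 against Z: payoffs 24, 40, 36 → best response Middle.
Player 2 against Top: payoffs 23, 59, 82 → best response Z.
Player 2 against Middle: payoffs 85, 58, 97 → best response Z.
Player 2 against Bottom: payoffs 17, 15, 71 → best response Z.
Mutual best responses: (Middle, Z).

Pure NE: (Middle, Z)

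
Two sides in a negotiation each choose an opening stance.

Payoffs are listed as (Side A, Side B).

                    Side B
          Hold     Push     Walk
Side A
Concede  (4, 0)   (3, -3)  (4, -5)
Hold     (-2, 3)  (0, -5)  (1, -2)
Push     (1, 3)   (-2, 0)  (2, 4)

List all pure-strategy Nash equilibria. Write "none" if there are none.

Pure NE: (Concede, Hold)

For each player, find the best response to each opponent profile; mutual best responses are the pure NE.
Side A against Hold: payoffs 4, -2, 1 → best response Concede.
Side A against Push: payoffs 3, 0, -2 → best response Concede.
Side A against Walk: payoffs 4, 1, 2 → best response Concede.
Side B against Concede: payoffs 0, -3, -5 → best response Hold.
Side B against Hold: payoffs 3, -5, -2 → best response Hold.
Side B against Push: payoffs 3, 0, 4 → best response Walk.
Mutual best responses: (Concede, Hold).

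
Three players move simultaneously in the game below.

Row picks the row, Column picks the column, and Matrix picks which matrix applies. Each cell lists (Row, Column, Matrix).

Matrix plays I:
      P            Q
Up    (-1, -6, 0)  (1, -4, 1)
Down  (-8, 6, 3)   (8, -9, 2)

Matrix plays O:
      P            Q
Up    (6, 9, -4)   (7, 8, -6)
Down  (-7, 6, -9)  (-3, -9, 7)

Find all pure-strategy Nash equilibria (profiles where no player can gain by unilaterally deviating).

No pure-strategy Nash equilibrium.

Mark each player's best response to every combination of opponents' strategies; a profile where every player is best-responding is a pure Nash equilibrium.
Row against (P, I): payoffs -1, -8 → best response Up.
Row against (P, O): payoffs 6, -7 → best response Up.
Row against (Q, I): payoffs 1, 8 → best response Down.
Row against (Q, O): payoffs 7, -3 → best response Up.
Column against (Up, I): payoffs -6, -4 → best response Q.
Column against (Up, O): payoffs 9, 8 → best response P.
Column against (Down, I): payoffs 6, -9 → best response P.
Column against (Down, O): payoffs 6, -9 → best response P.
Matrix against (Up, P): payoffs 0, -4 → best response I.
Matrix against (Up, Q): payoffs 1, -6 → best response I.
Matrix against (Down, P): payoffs 3, -9 → best response I.
Matrix against (Down, Q): payoffs 2, 7 → best response O.
No profile is a mutual best response for all players.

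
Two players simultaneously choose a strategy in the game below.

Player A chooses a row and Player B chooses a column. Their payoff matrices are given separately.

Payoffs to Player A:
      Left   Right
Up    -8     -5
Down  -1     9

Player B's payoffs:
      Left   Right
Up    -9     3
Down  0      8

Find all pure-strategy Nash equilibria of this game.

For each player, find the best response to each opponent profile; mutual best responses are the pure NE.
Player A against Left: payoffs -8, -1 → best response Down.
Player A against Right: payoffs -5, 9 → best response Down.
Player B against Up: payoffs -9, 3 → best response Right.
Player B against Down: payoffs 0, 8 → best response Right.
Mutual best responses: (Down, Right).

Pure NE: (Down, Right)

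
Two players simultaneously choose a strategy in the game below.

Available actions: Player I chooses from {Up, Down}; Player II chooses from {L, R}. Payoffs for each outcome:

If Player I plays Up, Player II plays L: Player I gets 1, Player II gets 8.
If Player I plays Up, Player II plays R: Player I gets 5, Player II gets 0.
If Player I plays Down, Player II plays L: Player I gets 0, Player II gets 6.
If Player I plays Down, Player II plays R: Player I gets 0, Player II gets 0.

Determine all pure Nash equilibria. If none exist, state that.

The unique pure-strategy Nash equilibrium is (Up, L).

Check each profile: it is a Nash equilibrium iff no player can strictly gain by switching unilaterally.
(Up, L): Player I gets 1, best alternative 0; Player II gets 8, best alternative 0. No profitable deviation — NE.
(Up, R): Player II can switch to L (0 → 8). Not NE.
(Down, L): Player I can switch to Up (0 → 1). Not NE.
(Down, R): Player I can switch to Up (0 → 5). Not NE.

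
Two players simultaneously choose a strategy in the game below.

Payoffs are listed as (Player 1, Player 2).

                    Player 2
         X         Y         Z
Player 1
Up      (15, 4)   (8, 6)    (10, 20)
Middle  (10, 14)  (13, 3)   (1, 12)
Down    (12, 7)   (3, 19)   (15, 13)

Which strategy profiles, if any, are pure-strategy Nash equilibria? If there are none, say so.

none

Player 1 against X: payoffs 15, 10, 12 → best response Up.
Player 1 against Y: payoffs 8, 13, 3 → best response Middle.
Player 1 against Z: payoffs 10, 1, 15 → best response Down.
Player 2 against Up: payoffs 4, 6, 20 → best response Z.
Player 2 against Middle: payoffs 14, 3, 12 → best response X.
Player 2 against Down: payoffs 7, 19, 13 → best response Y.
No profile is a mutual best response for all players.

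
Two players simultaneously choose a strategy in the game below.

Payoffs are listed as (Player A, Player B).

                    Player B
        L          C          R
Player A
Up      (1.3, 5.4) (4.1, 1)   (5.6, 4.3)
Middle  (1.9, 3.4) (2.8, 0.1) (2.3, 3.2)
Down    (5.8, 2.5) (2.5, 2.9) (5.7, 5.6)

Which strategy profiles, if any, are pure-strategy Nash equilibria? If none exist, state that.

The unique pure-strategy Nash equilibrium is (Down, R).

(Up, L): Player A can switch to Middle (1.3 → 1.9). Not NE.
(Up, C): Player B can switch to L (1 → 5.4). Not NE.
(Up, R): Player A can switch to Down (5.6 → 5.7). Not NE.
(Middle, L): Player A can switch to Down (1.9 → 5.8). Not NE.
(Middle, C): Player A can switch to Up (2.8 → 4.1). Not NE.
(Middle, R): Player A can switch to Up (2.3 → 5.6). Not NE.
(Down, L): Player B can switch to C (2.5 → 2.9). Not NE.
(Down, C): Player A can switch to Up (2.5 → 4.1). Not NE.
(Down, R): Player A gets 5.7, best alternative 5.6; Player B gets 5.6, best alternative 2.9. No profitable deviation — NE.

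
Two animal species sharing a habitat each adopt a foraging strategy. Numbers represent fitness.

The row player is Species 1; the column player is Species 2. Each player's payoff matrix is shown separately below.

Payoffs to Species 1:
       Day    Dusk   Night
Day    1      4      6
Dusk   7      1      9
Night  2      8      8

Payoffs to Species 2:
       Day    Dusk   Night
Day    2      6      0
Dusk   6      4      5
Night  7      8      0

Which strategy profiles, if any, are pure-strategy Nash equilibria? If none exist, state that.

The pure Nash equilibria are (Dusk, Day) and (Night, Dusk).

Check each profile: it is a Nash equilibrium iff no player can strictly gain by switching unilaterally.
(Day, Day): Species 1 can switch to Dusk (1 → 7). Not NE.
(Day, Dusk): Species 1 can switch to Night (4 → 8). Not NE.
(Day, Night): Species 1 can switch to Dusk (6 → 9). Not NE.
(Dusk, Day): Species 1 gets 7, best alternative 2; Species 2 gets 6, best alternative 5. No profitable deviation — NE.
(Dusk, Dusk): Species 1 can switch to Day (1 → 4). Not NE.
(Dusk, Night): Species 2 can switch to Day (5 → 6). Not NE.
(Night, Day): Species 1 can switch to Dusk (2 → 7). Not NE.
(Night, Dusk): Species 1 gets 8, best alternative 4; Species 2 gets 8, best alternative 7. No profitable deviation — NE.
(Night, Night): Species 1 can switch to Dusk (8 → 9). Not NE.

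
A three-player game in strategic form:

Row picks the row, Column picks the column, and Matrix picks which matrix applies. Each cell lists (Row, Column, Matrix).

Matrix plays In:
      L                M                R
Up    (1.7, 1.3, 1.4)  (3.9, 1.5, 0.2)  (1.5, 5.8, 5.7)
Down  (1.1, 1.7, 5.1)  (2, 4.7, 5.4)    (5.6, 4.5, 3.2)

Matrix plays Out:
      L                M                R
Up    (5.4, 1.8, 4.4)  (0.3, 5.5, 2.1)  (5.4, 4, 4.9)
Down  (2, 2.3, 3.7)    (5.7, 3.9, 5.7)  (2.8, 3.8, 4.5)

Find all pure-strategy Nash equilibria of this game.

Check each profile: it is a Nash equilibrium iff no player can strictly gain by switching unilaterally.
(Up, L, In): Column can switch to M (1.3 → 1.5). Not NE.
(Up, L, Out): Column can switch to M (1.8 → 5.5). Not NE.
(Up, M, In): Column can switch to R (1.5 → 5.8). Not NE.
(Up, M, Out): Row can switch to Down (0.3 → 5.7). Not NE.
(Up, R, In): Row can switch to Down (1.5 → 5.6). Not NE.
(Up, R, Out): Column can switch to M (4 → 5.5). Not NE.
(Down, L, In): Row can switch to Up (1.1 → 1.7). Not NE.
(Down, L, Out): Row can switch to Up (2 → 5.4). Not NE.
(Down, M, In): Row can switch to Up (2 → 3.9). Not NE.
(Down, M, Out): Row gets 5.7, best alternative 0.3; Column gets 3.9, best alternative 3.8; Matrix gets 5.7, best alternative 5.4. No profitable deviation — NE.
(Down, R, In): Column can switch to M (4.5 → 4.7). Not NE.
(The remaining 1 profile has a profitable deviation by the same check.)

(Down, M, Out)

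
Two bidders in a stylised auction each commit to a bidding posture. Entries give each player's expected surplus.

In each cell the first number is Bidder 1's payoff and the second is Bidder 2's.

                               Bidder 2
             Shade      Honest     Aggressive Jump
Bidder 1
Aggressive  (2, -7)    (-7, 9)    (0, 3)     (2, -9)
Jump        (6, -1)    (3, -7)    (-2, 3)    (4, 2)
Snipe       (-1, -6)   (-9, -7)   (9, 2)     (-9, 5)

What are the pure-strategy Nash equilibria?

For each strategy profile, look for a profitable unilateral deviation.
(Aggressive, Shade): Bidder 1 can switch to Jump (2 → 6). Not NE.
(Aggressive, Honest): Bidder 1 can switch to Jump (-7 → 3). Not NE.
(Aggressive, Aggressive): Bidder 1 can switch to Snipe (0 → 9). Not NE.
(Aggressive, Jump): Bidder 1 can switch to Jump (2 → 4). Not NE.
(Jump, Shade): Bidder 2 can switch to Aggressive (-1 → 3). Not NE.
(Jump, Honest): Bidder 2 can switch to Shade (-7 → -1). Not NE.
(Jump, Aggressive): Bidder 1 can switch to Aggressive (-2 → 0). Not NE.
(Jump, Jump): Bidder 2 can switch to Aggressive (2 → 3). Not NE.
(Snipe, Shade): Bidder 1 can switch to Aggressive (-1 → 2). Not NE.
(Snipe, Honest): Bidder 1 can switch to Aggressive (-9 → -7). Not NE.
(The remaining 2 profiles each have a profitable deviation by the same check.)

This game has no pure Nash equilibrium.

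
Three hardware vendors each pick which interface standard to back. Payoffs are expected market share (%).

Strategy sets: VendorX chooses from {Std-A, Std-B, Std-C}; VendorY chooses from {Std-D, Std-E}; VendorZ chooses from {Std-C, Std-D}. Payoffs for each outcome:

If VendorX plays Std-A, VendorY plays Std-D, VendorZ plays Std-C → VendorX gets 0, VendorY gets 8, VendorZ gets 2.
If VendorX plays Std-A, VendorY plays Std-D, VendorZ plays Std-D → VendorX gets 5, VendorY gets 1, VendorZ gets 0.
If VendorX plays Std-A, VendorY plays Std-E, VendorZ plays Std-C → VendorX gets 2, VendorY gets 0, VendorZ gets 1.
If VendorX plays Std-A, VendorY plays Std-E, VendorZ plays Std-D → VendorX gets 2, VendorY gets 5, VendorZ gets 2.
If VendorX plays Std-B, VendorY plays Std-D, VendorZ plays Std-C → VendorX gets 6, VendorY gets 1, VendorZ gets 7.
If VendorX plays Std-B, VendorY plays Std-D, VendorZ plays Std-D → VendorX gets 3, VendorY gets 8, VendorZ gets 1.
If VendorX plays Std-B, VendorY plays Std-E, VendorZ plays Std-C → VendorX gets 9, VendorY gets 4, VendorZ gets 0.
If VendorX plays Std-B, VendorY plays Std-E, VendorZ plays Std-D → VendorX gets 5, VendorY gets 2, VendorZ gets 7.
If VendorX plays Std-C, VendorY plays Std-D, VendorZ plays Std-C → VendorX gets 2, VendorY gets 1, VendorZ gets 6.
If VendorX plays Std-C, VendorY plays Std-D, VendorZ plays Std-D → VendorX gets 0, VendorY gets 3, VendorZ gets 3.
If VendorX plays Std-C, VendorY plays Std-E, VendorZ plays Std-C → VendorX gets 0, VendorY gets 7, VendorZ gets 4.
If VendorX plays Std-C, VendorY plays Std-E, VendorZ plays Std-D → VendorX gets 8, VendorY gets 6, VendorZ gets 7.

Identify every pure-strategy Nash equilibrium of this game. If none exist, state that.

The unique pure-strategy Nash equilibrium is (Std-C, Std-E, Std-D).

For each player, find the best response to each opponent profile; mutual best responses are the pure NE.
VendorX against (Std-D, Std-C): payoffs 0, 6, 2 → best response Std-B.
VendorX against (Std-D, Std-D): payoffs 5, 3, 0 → best response Std-A.
VendorX against (Std-E, Std-C): payoffs 2, 9, 0 → best response Std-B.
VendorX against (Std-E, Std-D): payoffs 2, 5, 8 → best response Std-C.
VendorY against (Std-A, Std-C): payoffs 8, 0 → best response Std-D.
VendorY against (Std-A, Std-D): payoffs 1, 5 → best response Std-E.
VendorY against (Std-B, Std-C): payoffs 1, 4 → best response Std-E.
VendorY against (Std-B, Std-D): payoffs 8, 2 → best response Std-D.
VendorY against (Std-C, Std-C): payoffs 1, 7 → best response Std-E.
VendorY against (Std-C, Std-D): payoffs 3, 6 → best response Std-E.
VendorZ against (Std-A, Std-D): payoffs 2, 0 → best response Std-C.
VendorZ against (Std-A, Std-E): payoffs 1, 2 → best response Std-D.
VendorZ against (Std-B, Std-D): payoffs 7, 1 → best response Std-C.
VendorZ against (Std-B, Std-E): payoffs 0, 7 → best response Std-D.
VendorZ against (Std-C, Std-D): payoffs 6, 3 → best response Std-C.
VendorZ against (Std-C, Std-E): payoffs 4, 7 → best response Std-D.
Mutual best responses: (Std-C, Std-E, Std-D).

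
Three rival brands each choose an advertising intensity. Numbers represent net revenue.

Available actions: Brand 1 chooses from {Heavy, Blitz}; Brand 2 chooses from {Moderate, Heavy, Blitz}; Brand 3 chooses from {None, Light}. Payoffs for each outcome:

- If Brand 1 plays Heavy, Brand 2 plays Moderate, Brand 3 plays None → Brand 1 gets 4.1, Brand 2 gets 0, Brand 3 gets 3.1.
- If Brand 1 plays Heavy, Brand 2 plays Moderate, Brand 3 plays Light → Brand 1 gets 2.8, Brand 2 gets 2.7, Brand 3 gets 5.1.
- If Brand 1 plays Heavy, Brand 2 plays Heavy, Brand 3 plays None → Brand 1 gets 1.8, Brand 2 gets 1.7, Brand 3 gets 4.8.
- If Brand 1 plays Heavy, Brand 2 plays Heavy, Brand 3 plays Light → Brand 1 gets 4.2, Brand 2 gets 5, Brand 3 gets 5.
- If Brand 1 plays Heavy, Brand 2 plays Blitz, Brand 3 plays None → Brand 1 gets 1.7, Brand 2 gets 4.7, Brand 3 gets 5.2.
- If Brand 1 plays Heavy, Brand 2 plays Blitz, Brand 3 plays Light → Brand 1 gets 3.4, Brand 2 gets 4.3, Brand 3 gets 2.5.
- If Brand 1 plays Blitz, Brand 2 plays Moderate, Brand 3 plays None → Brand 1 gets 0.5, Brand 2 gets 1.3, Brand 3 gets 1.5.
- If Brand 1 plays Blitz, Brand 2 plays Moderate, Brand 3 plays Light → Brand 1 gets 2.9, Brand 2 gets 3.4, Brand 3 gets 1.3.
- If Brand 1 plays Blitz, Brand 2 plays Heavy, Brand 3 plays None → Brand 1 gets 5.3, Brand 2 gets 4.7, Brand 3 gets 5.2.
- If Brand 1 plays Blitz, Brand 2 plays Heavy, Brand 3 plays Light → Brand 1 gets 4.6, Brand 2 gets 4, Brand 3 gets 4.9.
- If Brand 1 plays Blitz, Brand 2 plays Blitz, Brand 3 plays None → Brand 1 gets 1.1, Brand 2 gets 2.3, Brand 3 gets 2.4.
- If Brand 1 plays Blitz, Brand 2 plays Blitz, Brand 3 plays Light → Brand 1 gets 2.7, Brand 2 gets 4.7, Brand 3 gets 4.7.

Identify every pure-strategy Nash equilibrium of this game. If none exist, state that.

Pure-strategy Nash equilibria: (Heavy, Blitz, None) and (Blitz, Heavy, None)

Check each profile: it is a Nash equilibrium iff no player can strictly gain by switching unilaterally.
(Heavy, Moderate, None): Brand 2 can switch to Heavy (0 → 1.7). Not NE.
(Heavy, Moderate, Light): Brand 1 can switch to Blitz (2.8 → 2.9). Not NE.
(Heavy, Heavy, None): Brand 1 can switch to Blitz (1.8 → 5.3). Not NE.
(Heavy, Heavy, Light): Brand 1 can switch to Blitz (4.2 → 4.6). Not NE.
(Heavy, Blitz, None): Brand 1 gets 1.7, best alternative 1.1; Brand 2 gets 4.7, best alternative 1.7; Brand 3 gets 5.2, best alternative 2.5. No profitable deviation — NE.
(Heavy, Blitz, Light): Brand 2 can switch to Heavy (4.3 → 5). Not NE.
(Blitz, Moderate, None): Brand 1 can switch to Heavy (0.5 → 4.1). Not NE.
(Blitz, Moderate, Light): Brand 2 can switch to Heavy (3.4 → 4). Not NE.
(Blitz, Heavy, None): Brand 1 gets 5.3, best alternative 1.8; Brand 2 gets 4.7, best alternative 2.3; Brand 3 gets 5.2, best alternative 4.9. No profitable deviation — NE.
(Blitz, Heavy, Light): Brand 2 can switch to Blitz (4 → 4.7). Not NE.
(Blitz, Blitz, None): Brand 1 can switch to Heavy (1.1 → 1.7). Not NE.
(Blitz, Blitz, Light): Brand 1 can switch to Heavy (2.7 → 3.4). Not NE.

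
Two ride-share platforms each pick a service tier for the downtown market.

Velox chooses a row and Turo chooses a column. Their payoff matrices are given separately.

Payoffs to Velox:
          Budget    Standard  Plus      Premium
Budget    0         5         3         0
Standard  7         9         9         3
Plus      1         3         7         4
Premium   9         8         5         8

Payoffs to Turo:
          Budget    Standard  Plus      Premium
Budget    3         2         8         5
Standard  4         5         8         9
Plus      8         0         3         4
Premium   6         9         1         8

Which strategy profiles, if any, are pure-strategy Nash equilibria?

none

Check each profile: it is a Nash equilibrium iff no player can strictly gain by switching unilaterally.
(Budget, Budget): Velox can switch to Standard (0 → 7). Not NE.
(Budget, Standard): Velox can switch to Standard (5 → 9). Not NE.
(Budget, Plus): Velox can switch to Standard (3 → 9). Not NE.
(Budget, Premium): Velox can switch to Standard (0 → 3). Not NE.
(Standard, Budget): Velox can switch to Premium (7 → 9). Not NE.
(Standard, Standard): Turo can switch to Plus (5 → 8). Not NE.
(The remaining 10 profiles each have a profitable deviation by the same check.)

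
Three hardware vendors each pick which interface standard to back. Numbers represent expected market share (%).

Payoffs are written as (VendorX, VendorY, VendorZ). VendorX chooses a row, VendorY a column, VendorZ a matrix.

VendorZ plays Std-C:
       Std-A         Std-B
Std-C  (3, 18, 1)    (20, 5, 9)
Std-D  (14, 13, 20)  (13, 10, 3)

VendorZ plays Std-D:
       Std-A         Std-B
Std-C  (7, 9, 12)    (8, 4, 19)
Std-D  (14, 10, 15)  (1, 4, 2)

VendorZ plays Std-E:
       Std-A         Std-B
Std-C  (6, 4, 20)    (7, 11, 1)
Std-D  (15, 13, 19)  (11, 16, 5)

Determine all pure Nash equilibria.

The pure Nash equilibria are (Std-D, Std-A, Std-C) and (Std-D, Std-B, Std-E).

Mark each player's best response to every combination of opponents' strategies; a profile where every player is best-responding is a pure Nash equilibrium.
VendorX against (Std-A, Std-C): payoffs 3, 14 → best response Std-D.
VendorX against (Std-A, Std-D): payoffs 7, 14 → best response Std-D.
VendorX against (Std-A, Std-E): payoffs 6, 15 → best response Std-D.
VendorX against (Std-B, Std-C): payoffs 20, 13 → best response Std-C.
VendorX against (Std-B, Std-D): payoffs 8, 1 → best response Std-C.
VendorX against (Std-B, Std-E): payoffs 7, 11 → best response Std-D.
VendorY against (Std-C, Std-C): payoffs 18, 5 → best response Std-A.
VendorY against (Std-C, Std-D): payoffs 9, 4 → best response Std-A.
VendorY against (Std-C, Std-E): payoffs 4, 11 → best response Std-B.
VendorY against (Std-D, Std-C): payoffs 13, 10 → best response Std-A.
VendorY against (Std-D, Std-D): payoffs 10, 4 → best response Std-A.
VendorY against (Std-D, Std-E): payoffs 13, 16 → best response Std-B.
VendorZ against (Std-C, Std-A): payoffs 1, 12, 20 → best response Std-E.
VendorZ against (Std-C, Std-B): payoffs 9, 19, 1 → best response Std-D.
VendorZ against (Std-D, Std-A): payoffs 20, 15, 19 → best response Std-C.
VendorZ against (Std-D, Std-B): payoffs 3, 2, 5 → best response Std-E.
Mutual best responses: (Std-D, Std-A, Std-C); (Std-D, Std-B, Std-E).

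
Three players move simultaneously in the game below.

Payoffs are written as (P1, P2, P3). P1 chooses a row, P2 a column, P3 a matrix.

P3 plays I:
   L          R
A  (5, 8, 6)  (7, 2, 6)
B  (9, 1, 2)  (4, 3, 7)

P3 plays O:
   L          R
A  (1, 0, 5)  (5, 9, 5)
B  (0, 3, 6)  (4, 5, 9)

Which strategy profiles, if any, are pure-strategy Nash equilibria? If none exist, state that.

none

P1 against (L, I): payoffs 5, 9 → best response B.
P1 against (L, O): payoffs 1, 0 → best response A.
P1 against (R, I): payoffs 7, 4 → best response A.
P1 against (R, O): payoffs 5, 4 → best response A.
P2 against (A, I): payoffs 8, 2 → best response L.
P2 against (A, O): payoffs 0, 9 → best response R.
P2 against (B, I): payoffs 1, 3 → best response R.
P2 against (B, O): payoffs 3, 5 → best response R.
P3 against (A, L): payoffs 6, 5 → best response I.
P3 against (A, R): payoffs 6, 5 → best response I.
P3 against (B, L): payoffs 2, 6 → best response O.
P3 against (B, R): payoffs 7, 9 → best response O.
No profile is a mutual best response for all players.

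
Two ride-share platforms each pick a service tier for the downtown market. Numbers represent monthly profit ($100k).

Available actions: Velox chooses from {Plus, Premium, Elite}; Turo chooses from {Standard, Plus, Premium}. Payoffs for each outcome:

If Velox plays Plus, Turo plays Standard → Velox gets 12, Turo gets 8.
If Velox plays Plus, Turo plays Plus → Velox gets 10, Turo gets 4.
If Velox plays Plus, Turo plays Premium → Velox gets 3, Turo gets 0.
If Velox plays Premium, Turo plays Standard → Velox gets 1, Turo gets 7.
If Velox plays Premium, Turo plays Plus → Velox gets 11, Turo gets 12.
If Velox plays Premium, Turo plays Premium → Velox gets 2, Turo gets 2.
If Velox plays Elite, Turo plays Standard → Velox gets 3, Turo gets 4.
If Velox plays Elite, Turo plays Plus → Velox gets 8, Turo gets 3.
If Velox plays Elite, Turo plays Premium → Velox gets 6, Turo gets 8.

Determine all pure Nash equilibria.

(Plus, Standard): Velox gets 12, best alternative 3; Turo gets 8, best alternative 4. No profitable deviation — NE.
(Plus, Plus): Velox can switch to Premium (10 → 11). Not NE.
(Plus, Premium): Velox can switch to Elite (3 → 6). Not NE.
(Premium, Standard): Velox can switch to Plus (1 → 12). Not NE.
(Premium, Plus): Velox gets 11, best alternative 10; Turo gets 12, best alternative 7. No profitable deviation — NE.
(Premium, Premium): Velox can switch to Plus (2 → 3). Not NE.
(Elite, Standard): Velox can switch to Plus (3 → 12). Not NE.
(Elite, Plus): Velox can switch to Plus (8 → 10). Not NE.
(Elite, Premium): Velox gets 6, best alternative 3; Turo gets 8, best alternative 4. No profitable deviation — NE.

The pure Nash equilibria are (Plus, Standard) and (Premium, Plus) and (Elite, Premium).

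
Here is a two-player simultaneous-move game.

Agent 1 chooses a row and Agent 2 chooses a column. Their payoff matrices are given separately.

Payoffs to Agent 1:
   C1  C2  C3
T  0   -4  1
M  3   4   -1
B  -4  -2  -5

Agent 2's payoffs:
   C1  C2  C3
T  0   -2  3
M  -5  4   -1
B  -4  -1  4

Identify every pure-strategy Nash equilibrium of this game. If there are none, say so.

For each strategy profile, look for a profitable unilateral deviation.
(T, C1): Agent 1 can switch to M (0 → 3). Not NE.
(T, C2): Agent 1 can switch to M (-4 → 4). Not NE.
(T, C3): Agent 1 gets 1, best alternative -1; Agent 2 gets 3, best alternative 0. No profitable deviation — NE.
(M, C1): Agent 2 can switch to C2 (-5 → 4). Not NE.
(M, C2): Agent 1 gets 4, best alternative -2; Agent 2 gets 4, best alternative -1. No profitable deviation — NE.
(M, C3): Agent 1 can switch to T (-1 → 1). Not NE.
(B, C1): Agent 1 can switch to T (-4 → 0). Not NE.
(B, C2): Agent 1 can switch to M (-2 → 4). Not NE.
(The remaining 1 profile has a profitable deviation by the same check.)

(T, C3); (M, C2)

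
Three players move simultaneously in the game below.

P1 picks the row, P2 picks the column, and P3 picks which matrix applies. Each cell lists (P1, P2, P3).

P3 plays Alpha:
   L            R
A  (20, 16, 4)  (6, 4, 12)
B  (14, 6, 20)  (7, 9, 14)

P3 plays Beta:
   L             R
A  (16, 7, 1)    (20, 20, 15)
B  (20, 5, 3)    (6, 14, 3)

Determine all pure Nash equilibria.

The pure Nash equilibria are (A, L, Alpha); (A, R, Beta); (B, R, Alpha).

Mark each player's best response to every combination of opponents' strategies; a profile where every player is best-responding is a pure Nash equilibrium.
P1 against (L, Alpha): payoffs 20, 14 → best response A.
P1 against (L, Beta): payoffs 16, 20 → best response B.
P1 against (R, Alpha): payoffs 6, 7 → best response B.
P1 against (R, Beta): payoffs 20, 6 → best response A.
P2 against (A, Alpha): payoffs 16, 4 → best response L.
P2 against (A, Beta): payoffs 7, 20 → best response R.
P2 against (B, Alpha): payoffs 6, 9 → best response R.
P2 against (B, Beta): payoffs 5, 14 → best response R.
P3 against (A, L): payoffs 4, 1 → best response Alpha.
P3 against (A, R): payoffs 12, 15 → best response Beta.
P3 against (B, L): payoffs 20, 3 → best response Alpha.
P3 against (B, R): payoffs 14, 3 → best response Alpha.
Mutual best responses: (A, L, Alpha); (A, R, Beta); (B, R, Alpha).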